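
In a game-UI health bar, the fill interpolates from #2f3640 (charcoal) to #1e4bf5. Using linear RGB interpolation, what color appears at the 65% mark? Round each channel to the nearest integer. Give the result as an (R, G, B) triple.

(36, 68, 182)

#2f3640 → (47, 54, 64); #1e4bf5 → (30, 75, 245).
65% corresponds to t = 0.65.
R = 47 + 0.65 × (30 − 47) = 47 + 0.65 × -17 = 35.95 → 36
G = 54 + 0.65 × (75 − 54) = 54 + 0.65 × 21 = 67.65 → 68
B = 64 + 0.65 × (245 − 64) = 64 + 0.65 × 181 = 181.65 → 182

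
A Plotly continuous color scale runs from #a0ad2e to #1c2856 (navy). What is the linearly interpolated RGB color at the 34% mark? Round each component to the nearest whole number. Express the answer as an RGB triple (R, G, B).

#a0ad2e → (160, 173, 46); #1c2856 → (28, 40, 86).
34% corresponds to t = 0.34.
R = 160 + 0.34 × (28 − 160) = 160 + 0.34 × -132 = 115.12 → 115
G = 173 + 0.34 × (40 − 173) = 173 + 0.34 × -133 = 127.78 → 128
B = 46 + 0.34 × (86 − 46) = 46 + 0.34 × 40 = 59.6 → 60

(115, 128, 60)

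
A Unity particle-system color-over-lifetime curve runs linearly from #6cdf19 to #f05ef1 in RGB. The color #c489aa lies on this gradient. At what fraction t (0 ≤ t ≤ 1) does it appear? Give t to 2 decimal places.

Invert the lerp on the B channel (largest span, 216): t = (170 − 25) / (241 − 25) = 145/216 = 0.6713.
Check on R: (196 − 108)/(240 − 108) = 0.6667 ✓

0.67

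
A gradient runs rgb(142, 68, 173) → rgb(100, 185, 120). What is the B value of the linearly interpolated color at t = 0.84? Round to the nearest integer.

128

B = 173 + 0.84 × (120 − 173) = 128.48 → 128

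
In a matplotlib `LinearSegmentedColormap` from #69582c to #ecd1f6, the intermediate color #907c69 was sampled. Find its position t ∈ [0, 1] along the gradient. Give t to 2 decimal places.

Invert the lerp on the B channel (largest span, 202): t = (105 − 44) / (246 − 44) = 61/202 = 0.30198.
Check on R: (144 − 105)/(236 − 105) = 0.2977 ✓

0.30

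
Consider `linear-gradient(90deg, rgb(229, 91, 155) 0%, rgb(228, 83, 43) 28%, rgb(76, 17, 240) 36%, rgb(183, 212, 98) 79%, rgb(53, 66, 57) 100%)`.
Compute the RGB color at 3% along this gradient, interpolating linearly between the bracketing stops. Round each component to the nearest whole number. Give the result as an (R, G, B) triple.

(229, 90, 143)

3% lies between the 0% and 28% stops, so the local fraction is t = (3 − 0)/(28 − 0) = 3/28 ≈ 0.1071.
R = 229 + 0.1071 × (228 − 229) = 228.893 → 229
G = 91 + 0.1071 × (83 − 91) = 90.143 → 90
B = 155 + 0.1071 × (43 − 155) = 143.005 → 143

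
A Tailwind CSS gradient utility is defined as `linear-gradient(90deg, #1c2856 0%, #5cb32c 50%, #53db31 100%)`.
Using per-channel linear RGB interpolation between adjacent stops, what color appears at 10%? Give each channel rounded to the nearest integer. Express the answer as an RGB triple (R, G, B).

(41, 68, 78)

10% lies between the 0% and 50% stops, so the local fraction is t = (10 − 0)/(50 − 0) = 10/50 ≈ 0.2.
#1c2856 → (28, 40, 86); #5cb32c → (92, 179, 44).
R = 28 + 0.2 × (92 − 28) = 40.8 → 41
G = 40 + 0.2 × (179 − 40) = 67.8 → 68
B = 86 + 0.2 × (44 − 86) = 77.6 → 78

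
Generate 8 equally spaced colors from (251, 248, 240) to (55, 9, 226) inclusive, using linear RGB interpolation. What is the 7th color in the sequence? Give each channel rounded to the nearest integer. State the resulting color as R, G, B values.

With 8 swatches and endpoints inclusive, swatch 7 sits at t = (7 − 1)/(8 − 1) = 6/7 ≈ 0.8571.
R = 251 + 0.8571 × (55 − 251) = 83.008 → 83
G = 248 + 0.8571 × (9 − 248) = 43.153 → 43
B = 240 + 0.8571 × (226 − 240) = 228.001 → 228

(83, 43, 228)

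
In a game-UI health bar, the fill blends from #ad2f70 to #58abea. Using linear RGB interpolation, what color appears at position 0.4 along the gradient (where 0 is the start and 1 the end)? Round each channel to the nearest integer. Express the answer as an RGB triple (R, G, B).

(139, 97, 161)

#ad2f70 → (173, 47, 112); #58abea → (88, 171, 234).
R = 173 + 0.4 × (88 − 173) = 173 + 0.4 × -85 = 139 → 139
G = 47 + 0.4 × (171 − 47) = 47 + 0.4 × 124 = 96.6 → 97
B = 112 + 0.4 × (234 − 112) = 112 + 0.4 × 122 = 160.8 → 161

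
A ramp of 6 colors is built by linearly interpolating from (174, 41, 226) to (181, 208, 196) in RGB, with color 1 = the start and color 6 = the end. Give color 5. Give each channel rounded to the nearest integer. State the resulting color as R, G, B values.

With 6 swatches and endpoints inclusive, swatch 5 sits at t = (5 − 1)/(6 − 1) = 4/5 ≈ 0.8.
R = 174 + 0.8 × (181 − 174) = 179.6 → 180
G = 41 + 0.8 × (208 − 41) = 174.6 → 175
B = 226 + 0.8 × (196 − 226) = 202 → 202

(180, 175, 202)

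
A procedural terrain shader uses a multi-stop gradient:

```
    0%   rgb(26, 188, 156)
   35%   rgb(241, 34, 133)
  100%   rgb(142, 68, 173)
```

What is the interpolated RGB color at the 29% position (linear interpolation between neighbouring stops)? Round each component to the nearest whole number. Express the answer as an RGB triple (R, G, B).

29% lies between the 0% and 35% stops, so the local fraction is t = (29 − 0)/(35 − 0) = 29/35 ≈ 0.8286.
R = 26 + 0.8286 × (241 − 26) = 204.149 → 204
G = 188 + 0.8286 × (34 − 188) = 60.396 → 60
B = 156 + 0.8286 × (133 − 156) = 136.942 → 137

(204, 60, 137)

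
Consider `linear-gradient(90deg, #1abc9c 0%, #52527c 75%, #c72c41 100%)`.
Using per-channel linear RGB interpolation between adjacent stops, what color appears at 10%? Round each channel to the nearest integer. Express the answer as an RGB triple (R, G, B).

10% lies between the 0% and 75% stops, so the local fraction is t = (10 − 0)/(75 − 0) = 10/75 ≈ 0.1333.
#1abc9c → (26, 188, 156); #52527c → (82, 82, 124).
R = 26 + 0.1333 × (82 − 26) = 33.465 → 33
G = 188 + 0.1333 × (82 − 188) = 173.87 → 174
B = 156 + 0.1333 × (124 − 156) = 151.734 → 152

(33, 174, 152)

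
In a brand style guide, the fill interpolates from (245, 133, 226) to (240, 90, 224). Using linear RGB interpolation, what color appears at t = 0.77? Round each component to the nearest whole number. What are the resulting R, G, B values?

R = 245 + 0.77 × (240 − 245) = 245 + 0.77 × -5 = 241.15 → 241
G = 133 + 0.77 × (90 − 133) = 133 + 0.77 × -43 = 99.89 → 100
B = 226 + 0.77 × (224 − 226) = 226 + 0.77 × -2 = 224.46 → 224
So the blended color is (241, 100, 224), about #f164e0.

(241, 100, 224)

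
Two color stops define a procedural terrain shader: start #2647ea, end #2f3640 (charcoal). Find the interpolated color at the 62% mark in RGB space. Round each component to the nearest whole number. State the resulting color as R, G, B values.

(44, 60, 129)

#2647ea → (38, 71, 234); #2f3640 → (47, 54, 64).
62% corresponds to t = 0.62.
R = 38 + 0.62 × (47 − 38) = 38 + 0.62 × 9 = 43.58 → 44
G = 71 + 0.62 × (54 − 71) = 71 + 0.62 × -17 = 60.46 → 60
B = 234 + 0.62 × (64 − 234) = 234 + 0.62 × -170 = 128.6 → 129
So the blended color is (44, 60, 129), about #2c3c81.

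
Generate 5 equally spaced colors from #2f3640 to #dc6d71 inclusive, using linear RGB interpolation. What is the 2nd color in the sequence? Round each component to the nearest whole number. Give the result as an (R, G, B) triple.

(90, 68, 76)

With 5 swatches and endpoints inclusive, swatch 2 sits at t = (2 − 1)/(5 − 1) = 1/4 ≈ 0.25.
#2f3640 → (47, 54, 64); #dc6d71 → (220, 109, 113).
R = 47 + 0.25 × (220 − 47) = 90.25 → 90
G = 54 + 0.25 × (109 − 54) = 67.75 → 68
B = 64 + 0.25 × (113 − 64) = 76.25 → 76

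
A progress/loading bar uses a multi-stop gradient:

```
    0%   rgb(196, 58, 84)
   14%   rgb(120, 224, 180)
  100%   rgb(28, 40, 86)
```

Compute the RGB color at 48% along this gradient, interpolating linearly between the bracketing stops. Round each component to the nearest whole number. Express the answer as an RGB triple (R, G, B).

48% lies between the 14% and 100% stops, so the local fraction is t = (48 − 14)/(100 − 14) = 34/86 ≈ 0.3953.
R = 120 + 0.3953 × (28 − 120) = 83.632 → 84
G = 224 + 0.3953 × (40 − 224) = 151.265 → 151
B = 180 + 0.3953 × (86 − 180) = 142.842 → 143

(84, 151, 143)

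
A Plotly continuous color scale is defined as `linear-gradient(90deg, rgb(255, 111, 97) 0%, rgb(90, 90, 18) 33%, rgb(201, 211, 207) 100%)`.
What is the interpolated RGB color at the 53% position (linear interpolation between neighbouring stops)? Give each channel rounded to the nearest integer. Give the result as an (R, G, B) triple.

53% lies between the 33% and 100% stops, so the local fraction is t = (53 − 33)/(100 − 33) = 20/67 ≈ 0.2985.
R = 90 + 0.2985 × (201 − 90) = 123.133 → 123
G = 90 + 0.2985 × (211 − 90) = 126.118 → 126
B = 18 + 0.2985 × (207 − 18) = 74.416 → 74

(123, 126, 74)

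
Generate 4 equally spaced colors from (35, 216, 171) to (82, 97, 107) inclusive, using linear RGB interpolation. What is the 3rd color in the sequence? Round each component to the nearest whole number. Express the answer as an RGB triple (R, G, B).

With 4 swatches and endpoints inclusive, swatch 3 sits at t = (3 − 1)/(4 − 1) = 2/3 ≈ 0.6667.
R = 35 + 0.6667 × (82 − 35) = 66.335 → 66
G = 216 + 0.6667 × (97 − 216) = 136.663 → 137
B = 171 + 0.6667 × (107 − 171) = 128.331 → 128

(66, 137, 128)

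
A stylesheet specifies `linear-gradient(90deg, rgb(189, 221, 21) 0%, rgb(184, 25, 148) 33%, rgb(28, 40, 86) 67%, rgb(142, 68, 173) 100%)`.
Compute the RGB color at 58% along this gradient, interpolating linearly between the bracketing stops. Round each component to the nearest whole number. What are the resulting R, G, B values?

58% lies between the 33% and 67% stops, so the local fraction is t = (58 − 33)/(67 − 33) = 25/34 ≈ 0.7353.
R = 184 + 0.7353 × (28 − 184) = 69.293 → 69
G = 25 + 0.7353 × (40 − 25) = 36.029 → 36
B = 148 + 0.7353 × (86 − 148) = 102.411 → 102

(69, 36, 102)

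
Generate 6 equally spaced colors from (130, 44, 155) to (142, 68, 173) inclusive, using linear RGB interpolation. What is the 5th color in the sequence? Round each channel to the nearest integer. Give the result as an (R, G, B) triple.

(140, 63, 169)

With 6 swatches and endpoints inclusive, swatch 5 sits at t = (5 − 1)/(6 − 1) = 4/5 ≈ 0.8.
R = 130 + 0.8 × (142 − 130) = 139.6 → 140
G = 44 + 0.8 × (68 − 44) = 63.2 → 63
B = 155 + 0.8 × (173 − 155) = 169.4 → 169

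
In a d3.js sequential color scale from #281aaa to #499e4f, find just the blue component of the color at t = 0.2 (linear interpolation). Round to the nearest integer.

B₁ = 170 (from #281aaa), B₂ = 79 (from #499e4f).
B = 170 + 0.2 × (79 − 170) = 151.8 → 152

152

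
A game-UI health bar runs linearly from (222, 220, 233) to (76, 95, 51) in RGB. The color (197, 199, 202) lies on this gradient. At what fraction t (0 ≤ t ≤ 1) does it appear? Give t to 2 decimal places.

Invert the lerp on the B channel (largest span, 182): t = (202 − 233) / (51 − 233) = -31/-182 = 0.17033.
Check on R: (197 − 222)/(76 − 222) = 0.1712 ✓

0.17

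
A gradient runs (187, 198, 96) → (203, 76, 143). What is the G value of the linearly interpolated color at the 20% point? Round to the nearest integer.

174

G = 198 + 0.2 × (76 − 198) = 173.6 → 174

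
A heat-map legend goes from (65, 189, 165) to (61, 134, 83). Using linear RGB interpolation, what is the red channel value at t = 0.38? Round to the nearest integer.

63

R = 65 + 0.38 × (61 − 65) = 63.48 → 63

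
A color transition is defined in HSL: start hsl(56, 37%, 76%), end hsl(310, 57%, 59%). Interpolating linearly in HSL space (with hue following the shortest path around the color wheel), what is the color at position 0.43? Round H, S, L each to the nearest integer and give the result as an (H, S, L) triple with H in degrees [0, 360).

Hue: 310 − 56 = 254°, but |254| > 180 so the shorter arc goes the other way: Δh = 254 − 360 = -106°.
H = 56 + 0.43 × (-106) = 10.42 → 10°
S = 37 + 0.43 × (57 − 37) = 45.6 → 46%
L = 76 + 0.43 × (59 − 76) = 68.69 → 69%

(10, 46, 69)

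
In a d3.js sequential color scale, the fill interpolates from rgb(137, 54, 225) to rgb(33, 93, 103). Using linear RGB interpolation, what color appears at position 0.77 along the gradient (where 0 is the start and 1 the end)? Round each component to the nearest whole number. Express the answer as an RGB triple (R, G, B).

R = 137 + 0.77 × (33 − 137) = 137 + 0.77 × -104 = 56.92 → 57
G = 54 + 0.77 × (93 − 54) = 54 + 0.77 × 39 = 84.03 → 84
B = 225 + 0.77 × (103 − 225) = 225 + 0.77 × -122 = 131.06 → 131

(57, 84, 131)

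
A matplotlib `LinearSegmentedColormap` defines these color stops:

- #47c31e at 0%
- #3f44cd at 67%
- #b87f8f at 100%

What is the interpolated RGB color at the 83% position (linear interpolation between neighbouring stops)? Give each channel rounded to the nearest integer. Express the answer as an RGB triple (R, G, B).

83% lies between the 67% and 100% stops, so the local fraction is t = (83 − 67)/(100 − 67) = 16/33 ≈ 0.4848.
#3f44cd → (63, 68, 205); #b87f8f → (184, 127, 143).
R = 63 + 0.4848 × (184 − 63) = 121.661 → 122
G = 68 + 0.4848 × (127 − 68) = 96.603 → 97
B = 205 + 0.4848 × (143 − 205) = 174.942 → 175

(122, 97, 175)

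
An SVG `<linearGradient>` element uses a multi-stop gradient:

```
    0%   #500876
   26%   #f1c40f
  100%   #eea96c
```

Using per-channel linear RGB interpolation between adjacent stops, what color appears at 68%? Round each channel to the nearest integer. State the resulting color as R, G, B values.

(239, 181, 68)

68% lies between the 26% and 100% stops, so the local fraction is t = (68 − 26)/(100 − 26) = 42/74 ≈ 0.5676.
#f1c40f → (241, 196, 15); #eea96c → (238, 169, 108).
R = 241 + 0.5676 × (238 − 241) = 239.297 → 239
G = 196 + 0.5676 × (169 − 196) = 180.675 → 181
B = 15 + 0.5676 × (108 − 15) = 67.787 → 68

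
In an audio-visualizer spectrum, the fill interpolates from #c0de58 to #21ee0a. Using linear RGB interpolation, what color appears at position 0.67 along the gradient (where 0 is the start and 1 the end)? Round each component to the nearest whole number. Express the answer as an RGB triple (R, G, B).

#c0de58 → (192, 222, 88); #21ee0a → (33, 238, 10).
R = 192 + 0.67 × (33 − 192) = 192 + 0.67 × -159 = 85.47 → 85
G = 222 + 0.67 × (238 − 222) = 222 + 0.67 × 16 = 232.72 → 233
B = 88 + 0.67 × (10 − 88) = 88 + 0.67 × -78 = 35.74 → 36
So the blended color is (85, 233, 36), about #55e924.

(85, 233, 36)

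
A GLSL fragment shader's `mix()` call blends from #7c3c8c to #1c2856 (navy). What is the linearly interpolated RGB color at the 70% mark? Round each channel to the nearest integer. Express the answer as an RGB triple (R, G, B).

#7c3c8c → (124, 60, 140); #1c2856 → (28, 40, 86).
70% corresponds to t = 0.7.
R = 124 + 0.7 × (28 − 124) = 124 + 0.7 × -96 = 56.8 → 57
G = 60 + 0.7 × (40 − 60) = 60 + 0.7 × -20 = 46 → 46
B = 140 + 0.7 × (86 − 140) = 140 + 0.7 × -54 = 102.2 → 102
So the blended color is (57, 46, 102), about #392e66.

(57, 46, 102)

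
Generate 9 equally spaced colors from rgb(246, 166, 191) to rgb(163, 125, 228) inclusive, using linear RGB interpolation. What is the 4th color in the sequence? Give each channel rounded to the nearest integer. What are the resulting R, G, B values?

(215, 151, 205)

With 9 swatches and endpoints inclusive, swatch 4 sits at t = (4 − 1)/(9 − 1) = 3/8 ≈ 0.375.
R = 246 + 0.375 × (163 − 246) = 214.875 → 215
G = 166 + 0.375 × (125 − 166) = 150.625 → 151
B = 191 + 0.375 × (228 − 191) = 204.875 → 205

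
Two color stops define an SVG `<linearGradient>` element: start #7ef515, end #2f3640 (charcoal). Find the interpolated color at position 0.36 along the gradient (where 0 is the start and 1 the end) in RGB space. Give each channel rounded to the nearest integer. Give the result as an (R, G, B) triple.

#7ef515 → (126, 245, 21); #2f3640 → (47, 54, 64).
R = 126 + 0.36 × (47 − 126) = 126 + 0.36 × -79 = 97.56 → 98
G = 245 + 0.36 × (54 − 245) = 245 + 0.36 × -191 = 176.24 → 176
B = 21 + 0.36 × (64 − 21) = 21 + 0.36 × 43 = 36.48 → 36
So the blended color is (98, 176, 36), about #62b024.

(98, 176, 36)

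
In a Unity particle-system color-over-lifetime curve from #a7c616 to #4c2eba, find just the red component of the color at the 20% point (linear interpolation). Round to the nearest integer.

149

R₁ = 167 (from #a7c616), R₂ = 76 (from #4c2eba).
R = 167 + 0.2 × (76 − 167) = 148.8 → 149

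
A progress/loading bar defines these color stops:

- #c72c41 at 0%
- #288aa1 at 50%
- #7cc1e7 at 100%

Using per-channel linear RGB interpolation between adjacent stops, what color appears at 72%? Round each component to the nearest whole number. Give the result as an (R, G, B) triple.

(77, 162, 192)

72% lies between the 50% and 100% stops, so the local fraction is t = (72 − 50)/(100 − 50) = 22/50 ≈ 0.44.
#288aa1 → (40, 138, 161); #7cc1e7 → (124, 193, 231).
R = 40 + 0.44 × (124 − 40) = 76.96 → 77
G = 138 + 0.44 × (193 − 138) = 162.2 → 162
B = 161 + 0.44 × (231 − 161) = 191.8 → 192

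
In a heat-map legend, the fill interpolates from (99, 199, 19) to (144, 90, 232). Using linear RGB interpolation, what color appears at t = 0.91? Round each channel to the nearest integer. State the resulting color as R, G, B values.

(140, 100, 213)

R = 99 + 0.91 × (144 − 99) = 99 + 0.91 × 45 = 139.95 → 140
G = 199 + 0.91 × (90 − 199) = 199 + 0.91 × -109 = 99.81 → 100
B = 19 + 0.91 × (232 − 19) = 19 + 0.91 × 213 = 212.83 → 213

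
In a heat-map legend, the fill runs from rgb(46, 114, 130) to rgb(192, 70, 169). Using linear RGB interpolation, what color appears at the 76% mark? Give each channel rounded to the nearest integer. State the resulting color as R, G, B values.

(157, 81, 160)

76% corresponds to t = 0.76.
R = 46 + 0.76 × (192 − 46) = 46 + 0.76 × 146 = 156.96 → 157
G = 114 + 0.76 × (70 − 114) = 114 + 0.76 × -44 = 80.56 → 81
B = 130 + 0.76 × (169 − 130) = 130 + 0.76 × 39 = 159.64 → 160
So the blended color is (157, 81, 160), about #9d51a0.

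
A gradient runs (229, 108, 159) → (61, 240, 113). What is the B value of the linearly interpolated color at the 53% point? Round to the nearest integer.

135

B = 159 + 0.53 × (113 − 159) = 134.62 → 135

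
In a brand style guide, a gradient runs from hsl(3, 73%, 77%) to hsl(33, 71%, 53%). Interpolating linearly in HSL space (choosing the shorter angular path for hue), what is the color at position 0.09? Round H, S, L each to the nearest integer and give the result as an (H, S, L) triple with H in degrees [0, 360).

Hue arc: Δh = 33 − 3 = 30° (|Δh| ≤ 180, already the shorter path).
H = 3 + 0.09 × (30) = 5.7 → 6°
S = 73 + 0.09 × (71 − 73) = 72.82 → 73%
L = 77 + 0.09 × (53 − 77) = 74.84 → 75%

(6, 73, 75)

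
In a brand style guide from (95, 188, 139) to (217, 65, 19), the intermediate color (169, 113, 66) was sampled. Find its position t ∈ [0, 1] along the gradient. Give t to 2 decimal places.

0.61

Invert the lerp on the G channel (largest span, 123): t = (113 − 188) / (65 − 188) = -75/-123 = 0.60976.
Check on R: (169 − 95)/(217 − 95) = 0.6066 ✓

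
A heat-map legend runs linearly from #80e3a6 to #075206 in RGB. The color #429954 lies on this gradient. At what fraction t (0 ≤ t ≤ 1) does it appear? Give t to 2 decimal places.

Invert the lerp on the B channel (largest span, 160): t = (84 − 166) / (6 − 166) = -82/-160 = 0.5125.
Check on R: (66 − 128)/(7 − 128) = 0.5124 ✓

0.51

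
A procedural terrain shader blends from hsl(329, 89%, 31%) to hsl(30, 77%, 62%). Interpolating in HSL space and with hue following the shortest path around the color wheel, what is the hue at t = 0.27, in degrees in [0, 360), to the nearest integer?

Hue: 30 − 329 = -299°, but |-299| > 180 so the shorter arc goes the other way: Δh = -299 + 360 = 61°.
H = 329 + 0.27 × (61) = 345.47 → 345°

345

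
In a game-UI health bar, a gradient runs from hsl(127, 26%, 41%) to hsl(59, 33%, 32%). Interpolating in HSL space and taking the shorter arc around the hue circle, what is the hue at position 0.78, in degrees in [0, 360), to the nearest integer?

74

Hue arc: Δh = 59 − 127 = -68° (|Δh| ≤ 180, already the shorter path).
H = 127 + 0.78 × (-68) = 73.96 → 74°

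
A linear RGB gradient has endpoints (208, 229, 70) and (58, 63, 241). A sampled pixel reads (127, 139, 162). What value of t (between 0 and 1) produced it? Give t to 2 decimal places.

0.54

Invert the lerp on the B channel (largest span, 171): t = (162 − 70) / (241 − 70) = 92/171 = 0.53801.
Check on R: (127 − 208)/(58 − 208) = 0.54 ✓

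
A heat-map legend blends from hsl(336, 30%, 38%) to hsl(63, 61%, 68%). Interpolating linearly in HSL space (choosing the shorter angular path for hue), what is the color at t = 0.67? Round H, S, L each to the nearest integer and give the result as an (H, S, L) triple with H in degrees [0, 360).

Hue: 63 − 336 = -273°, but |-273| > 180 so the shorter arc goes the other way: Δh = -273 + 360 = 87°.
H = 336 + 0.67 × (87) = 394.29 → 394 → 394 mod 360 = 34°
S = 30 + 0.67 × (61 − 30) = 50.77 → 51%
L = 38 + 0.67 × (68 − 38) = 58.1 → 58%

(34, 51, 58)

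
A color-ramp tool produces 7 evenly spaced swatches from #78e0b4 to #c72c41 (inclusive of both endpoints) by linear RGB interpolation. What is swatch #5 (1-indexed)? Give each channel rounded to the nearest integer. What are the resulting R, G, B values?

With 7 swatches and endpoints inclusive, swatch 5 sits at t = (5 − 1)/(7 − 1) = 4/6 ≈ 0.6667.
#78e0b4 → (120, 224, 180); #c72c41 → (199, 44, 65).
R = 120 + 0.6667 × (199 − 120) = 172.669 → 173
G = 224 + 0.6667 × (44 − 224) = 103.994 → 104
B = 180 + 0.6667 × (65 − 180) = 103.33 → 103

(173, 104, 103)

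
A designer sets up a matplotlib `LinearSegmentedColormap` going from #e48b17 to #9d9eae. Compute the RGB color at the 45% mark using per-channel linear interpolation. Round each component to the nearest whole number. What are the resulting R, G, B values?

(196, 148, 91)

#e48b17 → (228, 139, 23); #9d9eae → (157, 158, 174).
45% corresponds to t = 0.45.
R = 228 + 0.45 × (157 − 228) = 228 + 0.45 × -71 = 196.05 → 196
G = 139 + 0.45 × (158 − 139) = 139 + 0.45 × 19 = 147.55 → 148
B = 23 + 0.45 × (174 − 23) = 23 + 0.45 × 151 = 90.95 → 91
So the blended color is (196, 148, 91), about #c4945b.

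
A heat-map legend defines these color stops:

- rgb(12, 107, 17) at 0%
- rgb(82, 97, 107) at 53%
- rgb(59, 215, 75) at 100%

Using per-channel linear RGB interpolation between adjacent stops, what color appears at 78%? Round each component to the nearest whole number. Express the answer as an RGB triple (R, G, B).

(70, 160, 90)

78% lies between the 53% and 100% stops, so the local fraction is t = (78 − 53)/(100 − 53) = 25/47 ≈ 0.5319.
R = 82 + 0.5319 × (59 − 82) = 69.766 → 70
G = 97 + 0.5319 × (215 − 97) = 159.764 → 160
B = 107 + 0.5319 × (75 − 107) = 89.979 → 90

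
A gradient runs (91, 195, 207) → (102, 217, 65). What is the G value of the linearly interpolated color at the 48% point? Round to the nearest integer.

G = 195 + 0.48 × (217 − 195) = 205.56 → 206

206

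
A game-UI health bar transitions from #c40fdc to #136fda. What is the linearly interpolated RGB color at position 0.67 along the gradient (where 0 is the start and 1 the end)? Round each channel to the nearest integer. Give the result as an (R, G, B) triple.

(77, 79, 219)

#c40fdc → (196, 15, 220); #136fda → (19, 111, 218).
R = 196 + 0.67 × (19 − 196) = 196 + 0.67 × -177 = 77.41 → 77
G = 15 + 0.67 × (111 − 15) = 15 + 0.67 × 96 = 79.32 → 79
B = 220 + 0.67 × (218 − 220) = 220 + 0.67 × -2 = 218.66 → 219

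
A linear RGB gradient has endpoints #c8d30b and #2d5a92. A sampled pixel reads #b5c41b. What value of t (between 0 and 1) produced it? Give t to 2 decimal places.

0.12

Invert the lerp on the R channel (largest span, 155): t = (181 − 200) / (45 − 200) = -19/-155 = 0.12258.
Check on G: (196 − 211)/(90 − 211) = 0.124 ✓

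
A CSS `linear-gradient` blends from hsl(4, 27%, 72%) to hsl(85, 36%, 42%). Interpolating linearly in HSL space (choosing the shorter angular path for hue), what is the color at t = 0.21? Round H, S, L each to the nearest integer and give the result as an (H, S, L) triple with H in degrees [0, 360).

(21, 29, 66)

Hue arc: Δh = 85 − 4 = 81° (|Δh| ≤ 180, already the shorter path).
H = 4 + 0.21 × (81) = 21.01 → 21°
S = 27 + 0.21 × (36 − 27) = 28.89 → 29%
L = 72 + 0.21 × (42 − 72) = 65.7 → 66%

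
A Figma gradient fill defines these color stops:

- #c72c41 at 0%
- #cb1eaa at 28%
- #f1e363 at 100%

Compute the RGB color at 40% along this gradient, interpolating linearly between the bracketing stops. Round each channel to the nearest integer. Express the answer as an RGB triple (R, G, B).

(209, 63, 158)

40% lies between the 28% and 100% stops, so the local fraction is t = (40 − 28)/(100 − 28) = 12/72 ≈ 0.1667.
#cb1eaa → (203, 30, 170); #f1e363 → (241, 227, 99).
R = 203 + 0.1667 × (241 − 203) = 209.335 → 209
G = 30 + 0.1667 × (227 − 30) = 62.84 → 63
B = 170 + 0.1667 × (99 − 170) = 158.164 → 158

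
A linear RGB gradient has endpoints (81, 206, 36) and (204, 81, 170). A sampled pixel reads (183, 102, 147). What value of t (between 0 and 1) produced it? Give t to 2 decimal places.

Invert the lerp on the B channel (largest span, 134): t = (147 − 36) / (170 − 36) = 111/134 = 0.82836.
Check on R: (183 − 81)/(204 − 81) = 0.8293 ✓

0.83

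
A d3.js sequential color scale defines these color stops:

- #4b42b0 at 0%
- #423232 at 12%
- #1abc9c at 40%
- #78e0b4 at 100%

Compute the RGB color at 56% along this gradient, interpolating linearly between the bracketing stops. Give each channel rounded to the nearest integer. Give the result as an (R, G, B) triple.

(51, 198, 162)

56% lies between the 40% and 100% stops, so the local fraction is t = (56 − 40)/(100 − 40) = 16/60 ≈ 0.2667.
#1abc9c → (26, 188, 156); #78e0b4 → (120, 224, 180).
R = 26 + 0.2667 × (120 − 26) = 51.07 → 51
G = 188 + 0.2667 × (224 − 188) = 197.601 → 198
B = 156 + 0.2667 × (180 − 156) = 162.401 → 162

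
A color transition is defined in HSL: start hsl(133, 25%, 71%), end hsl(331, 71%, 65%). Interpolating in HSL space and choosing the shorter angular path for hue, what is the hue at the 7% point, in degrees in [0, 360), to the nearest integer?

Hue: 331 − 133 = 198°, but |198| > 180 so the shorter arc goes the other way: Δh = 198 − 360 = -162°.
H = 133 + 0.07 × (-162) = 121.66 → 122°

122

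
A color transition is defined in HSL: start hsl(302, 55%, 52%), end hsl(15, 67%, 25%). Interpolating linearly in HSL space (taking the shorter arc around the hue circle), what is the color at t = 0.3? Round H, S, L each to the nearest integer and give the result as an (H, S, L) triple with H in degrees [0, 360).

(324, 59, 44)

Hue: 15 − 302 = -287°, but |-287| > 180 so the shorter arc goes the other way: Δh = -287 + 360 = 73°.
H = 302 + 0.3 × (73) = 323.9 → 324°
S = 55 + 0.3 × (67 − 55) = 58.6 → 59%
L = 52 + 0.3 × (25 − 52) = 43.9 → 44%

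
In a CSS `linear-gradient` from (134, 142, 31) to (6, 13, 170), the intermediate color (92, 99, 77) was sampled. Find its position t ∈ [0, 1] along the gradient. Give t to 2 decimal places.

0.33

Invert the lerp on the B channel (largest span, 139): t = (77 − 31) / (170 − 31) = 46/139 = 0.33094.
Check on R: (92 − 134)/(6 − 134) = 0.3281 ✓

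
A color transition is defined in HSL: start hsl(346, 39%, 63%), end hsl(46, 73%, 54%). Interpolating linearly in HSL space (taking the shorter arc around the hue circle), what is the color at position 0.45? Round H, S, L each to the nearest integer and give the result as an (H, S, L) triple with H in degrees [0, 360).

Hue: 46 − 346 = -300°, but |-300| > 180 so the shorter arc goes the other way: Δh = -300 + 360 = 60°.
H = 346 + 0.45 × (60) = 373 → 373 → 373 mod 360 = 13°
S = 39 + 0.45 × (73 − 39) = 54.3 → 54%
L = 63 + 0.45 × (54 − 63) = 58.95 → 59%

(13, 54, 59)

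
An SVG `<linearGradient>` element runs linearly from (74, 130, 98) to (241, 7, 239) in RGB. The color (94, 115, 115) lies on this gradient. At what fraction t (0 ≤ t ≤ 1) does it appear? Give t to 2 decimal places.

Invert the lerp on the R channel (largest span, 167): t = (94 − 74) / (241 − 74) = 20/167 = 0.11976.
Check on G: (115 − 130)/(7 − 130) = 0.122 ✓

0.12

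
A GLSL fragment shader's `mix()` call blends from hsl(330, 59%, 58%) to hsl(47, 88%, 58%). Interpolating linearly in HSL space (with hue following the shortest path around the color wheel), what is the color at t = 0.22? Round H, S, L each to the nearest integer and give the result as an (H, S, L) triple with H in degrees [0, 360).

(347, 65, 58)

Hue: 47 − 330 = -283°, but |-283| > 180 so the shorter arc goes the other way: Δh = -283 + 360 = 77°.
H = 330 + 0.22 × (77) = 346.94 → 347°
S = 59 + 0.22 × (88 − 59) = 65.38 → 65%
L = 58 + 0.22 × (58 − 58) = 58 → 58%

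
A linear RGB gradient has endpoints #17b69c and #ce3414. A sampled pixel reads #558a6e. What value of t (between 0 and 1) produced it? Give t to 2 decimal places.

0.34

Invert the lerp on the R channel (largest span, 183): t = (85 − 23) / (206 − 23) = 62/183 = 0.3388.
Check on G: (138 − 182)/(52 − 182) = 0.3385 ✓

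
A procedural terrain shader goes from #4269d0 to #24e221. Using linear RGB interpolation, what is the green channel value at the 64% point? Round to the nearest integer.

182

G₁ = 105 (from #4269d0), G₂ = 226 (from #24e221).
G = 105 + 0.64 × (226 − 105) = 182.44 → 182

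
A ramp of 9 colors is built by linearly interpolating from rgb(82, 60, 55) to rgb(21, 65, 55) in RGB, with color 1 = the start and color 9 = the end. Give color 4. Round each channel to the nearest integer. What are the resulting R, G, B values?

With 9 swatches and endpoints inclusive, swatch 4 sits at t = (4 − 1)/(9 − 1) = 3/8 ≈ 0.375.
R = 82 + 0.375 × (21 − 82) = 59.125 → 59
G = 60 + 0.375 × (65 − 60) = 61.875 → 62
B = 55 + 0.375 × (55 − 55) = 55 → 55

(59, 62, 55)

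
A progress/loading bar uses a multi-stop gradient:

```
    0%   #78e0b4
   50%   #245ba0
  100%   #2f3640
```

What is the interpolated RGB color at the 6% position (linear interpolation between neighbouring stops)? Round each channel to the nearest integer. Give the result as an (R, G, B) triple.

6% lies between the 0% and 50% stops, so the local fraction is t = (6 − 0)/(50 − 0) = 6/50 ≈ 0.12.
#78e0b4 → (120, 224, 180); #245ba0 → (36, 91, 160).
R = 120 + 0.12 × (36 − 120) = 109.92 → 110
G = 224 + 0.12 × (91 − 224) = 208.04 → 208
B = 180 + 0.12 × (160 − 180) = 177.6 → 178

(110, 208, 178)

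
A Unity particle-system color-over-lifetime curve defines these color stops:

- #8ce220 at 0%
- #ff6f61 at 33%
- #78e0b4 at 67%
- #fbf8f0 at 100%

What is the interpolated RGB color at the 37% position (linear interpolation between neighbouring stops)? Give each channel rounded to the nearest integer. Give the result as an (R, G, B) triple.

37% lies between the 33% and 67% stops, so the local fraction is t = (37 − 33)/(67 − 33) = 4/34 ≈ 0.1176.
#ff6f61 → (255, 111, 97); #78e0b4 → (120, 224, 180).
R = 255 + 0.1176 × (120 − 255) = 239.124 → 239
G = 111 + 0.1176 × (224 − 111) = 124.289 → 124
B = 97 + 0.1176 × (180 − 97) = 106.761 → 107

(239, 124, 107)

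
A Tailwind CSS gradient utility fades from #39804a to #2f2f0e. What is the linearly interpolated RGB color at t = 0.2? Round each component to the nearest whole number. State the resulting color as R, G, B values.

(55, 112, 62)

#39804a → (57, 128, 74); #2f2f0e → (47, 47, 14).
R = 57 + 0.2 × (47 − 57) = 57 + 0.2 × -10 = 55 → 55
G = 128 + 0.2 × (47 − 128) = 128 + 0.2 × -81 = 111.8 → 112
B = 74 + 0.2 × (14 − 74) = 74 + 0.2 × -60 = 62 → 62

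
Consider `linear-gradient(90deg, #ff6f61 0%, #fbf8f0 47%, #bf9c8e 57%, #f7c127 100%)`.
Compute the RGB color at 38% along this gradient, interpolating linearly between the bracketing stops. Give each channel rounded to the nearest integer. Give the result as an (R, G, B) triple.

38% lies between the 0% and 47% stops, so the local fraction is t = (38 − 0)/(47 − 0) = 38/47 ≈ 0.8085.
#ff6f61 → (255, 111, 97); #fbf8f0 → (251, 248, 240).
R = 255 + 0.8085 × (251 − 255) = 251.766 → 252
G = 111 + 0.8085 × (248 − 111) = 221.764 → 222
B = 97 + 0.8085 × (240 − 97) = 212.615 → 213

(252, 222, 213)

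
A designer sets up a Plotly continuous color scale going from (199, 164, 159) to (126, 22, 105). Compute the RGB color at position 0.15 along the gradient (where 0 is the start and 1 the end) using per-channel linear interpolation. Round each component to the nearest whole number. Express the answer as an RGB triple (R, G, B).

R = 199 + 0.15 × (126 − 199) = 199 + 0.15 × -73 = 188.05 → 188
G = 164 + 0.15 × (22 − 164) = 164 + 0.15 × -142 = 142.7 → 143
B = 159 + 0.15 × (105 − 159) = 159 + 0.15 × -54 = 150.9 → 151

(188, 143, 151)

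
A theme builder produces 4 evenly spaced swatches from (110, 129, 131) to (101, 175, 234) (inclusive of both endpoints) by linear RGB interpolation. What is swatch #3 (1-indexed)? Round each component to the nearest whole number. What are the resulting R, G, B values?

With 4 swatches and endpoints inclusive, swatch 3 sits at t = (3 − 1)/(4 − 1) = 2/3 ≈ 0.6667.
R = 110 + 0.6667 × (101 − 110) = 104 → 104
G = 129 + 0.6667 × (175 − 129) = 159.668 → 160
B = 131 + 0.6667 × (234 − 131) = 199.67 → 200

(104, 160, 200)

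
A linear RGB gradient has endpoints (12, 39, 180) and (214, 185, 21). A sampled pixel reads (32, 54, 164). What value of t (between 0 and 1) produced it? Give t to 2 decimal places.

0.10

Invert the lerp on the R channel (largest span, 202): t = (32 − 12) / (214 − 12) = 20/202 = 0.09901.
Check on G: (54 − 39)/(185 − 39) = 0.1027 ✓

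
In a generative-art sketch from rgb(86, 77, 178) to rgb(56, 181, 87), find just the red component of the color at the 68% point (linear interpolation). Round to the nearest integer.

66

R = 86 + 0.68 × (56 − 86) = 65.6 → 66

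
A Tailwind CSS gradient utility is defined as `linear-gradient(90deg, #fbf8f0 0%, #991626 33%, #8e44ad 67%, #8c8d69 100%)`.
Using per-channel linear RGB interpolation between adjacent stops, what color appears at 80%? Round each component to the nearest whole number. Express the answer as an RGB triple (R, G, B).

(141, 97, 146)

80% lies between the 67% and 100% stops, so the local fraction is t = (80 − 67)/(100 − 67) = 13/33 ≈ 0.3939.
#8e44ad → (142, 68, 173); #8c8d69 → (140, 141, 105).
R = 142 + 0.3939 × (140 − 142) = 141.212 → 141
G = 68 + 0.3939 × (141 − 68) = 96.755 → 97
B = 173 + 0.3939 × (105 − 173) = 146.215 → 146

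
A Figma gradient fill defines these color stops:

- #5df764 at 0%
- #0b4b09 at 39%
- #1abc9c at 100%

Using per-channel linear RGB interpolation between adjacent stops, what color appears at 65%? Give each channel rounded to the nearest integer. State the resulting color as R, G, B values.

65% lies between the 39% and 100% stops, so the local fraction is t = (65 − 39)/(100 − 39) = 26/61 ≈ 0.4262.
#0b4b09 → (11, 75, 9); #1abc9c → (26, 188, 156).
R = 11 + 0.4262 × (26 − 11) = 17.393 → 17
G = 75 + 0.4262 × (188 − 75) = 123.161 → 123
B = 9 + 0.4262 × (156 − 9) = 71.651 → 72

(17, 123, 72)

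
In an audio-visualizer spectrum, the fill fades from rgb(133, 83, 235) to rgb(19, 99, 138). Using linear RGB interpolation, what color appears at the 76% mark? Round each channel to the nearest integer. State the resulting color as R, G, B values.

76% corresponds to t = 0.76.
R = 133 + 0.76 × (19 − 133) = 133 + 0.76 × -114 = 46.36 → 46
G = 83 + 0.76 × (99 − 83) = 83 + 0.76 × 16 = 95.16 → 95
B = 235 + 0.76 × (138 − 235) = 235 + 0.76 × -97 = 161.28 → 161
So the blended color is (46, 95, 161), about #2e5fa1.

(46, 95, 161)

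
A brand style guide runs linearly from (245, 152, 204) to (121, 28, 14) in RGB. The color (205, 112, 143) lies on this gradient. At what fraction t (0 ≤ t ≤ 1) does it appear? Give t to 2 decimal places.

0.32

Invert the lerp on the B channel (largest span, 190): t = (143 − 204) / (14 − 204) = -61/-190 = 0.32105.
Check on R: (205 − 245)/(121 − 245) = 0.3226 ✓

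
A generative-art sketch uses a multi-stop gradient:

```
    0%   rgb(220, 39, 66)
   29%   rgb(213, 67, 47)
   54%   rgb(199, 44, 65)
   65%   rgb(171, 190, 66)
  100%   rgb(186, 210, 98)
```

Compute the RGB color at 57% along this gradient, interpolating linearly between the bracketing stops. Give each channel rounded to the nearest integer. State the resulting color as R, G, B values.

(191, 84, 65)

57% lies between the 54% and 65% stops, so the local fraction is t = (57 − 54)/(65 − 54) = 3/11 ≈ 0.2727.
R = 199 + 0.2727 × (171 − 199) = 191.364 → 191
G = 44 + 0.2727 × (190 − 44) = 83.814 → 84
B = 65 + 0.2727 × (66 − 65) = 65.273 → 65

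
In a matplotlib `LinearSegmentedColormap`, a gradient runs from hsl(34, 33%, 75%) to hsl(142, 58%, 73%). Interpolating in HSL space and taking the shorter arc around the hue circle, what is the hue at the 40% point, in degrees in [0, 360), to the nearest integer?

77

Hue arc: Δh = 142 − 34 = 108° (|Δh| ≤ 180, already the shorter path).
H = 34 + 0.4 × (108) = 77.2 → 77°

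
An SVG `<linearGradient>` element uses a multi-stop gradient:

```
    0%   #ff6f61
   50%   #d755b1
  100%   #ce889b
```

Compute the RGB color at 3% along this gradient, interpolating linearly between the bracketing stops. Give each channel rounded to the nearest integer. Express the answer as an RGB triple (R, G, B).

(253, 109, 102)

3% lies between the 0% and 50% stops, so the local fraction is t = (3 − 0)/(50 − 0) = 3/50 ≈ 0.06.
#ff6f61 → (255, 111, 97); #d755b1 → (215, 85, 177).
R = 255 + 0.06 × (215 − 255) = 252.6 → 253
G = 111 + 0.06 × (85 − 111) = 109.44 → 109
B = 97 + 0.06 × (177 − 97) = 101.8 → 102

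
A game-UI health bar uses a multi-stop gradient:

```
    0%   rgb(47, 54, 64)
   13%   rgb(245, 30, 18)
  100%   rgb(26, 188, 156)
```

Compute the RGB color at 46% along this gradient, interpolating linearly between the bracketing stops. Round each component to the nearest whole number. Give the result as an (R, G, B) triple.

46% lies between the 13% and 100% stops, so the local fraction is t = (46 − 13)/(100 − 13) = 33/87 ≈ 0.3793.
R = 245 + 0.3793 × (26 − 245) = 161.933 → 162
G = 30 + 0.3793 × (188 − 30) = 89.929 → 90
B = 18 + 0.3793 × (156 − 18) = 70.343 → 70

(162, 90, 70)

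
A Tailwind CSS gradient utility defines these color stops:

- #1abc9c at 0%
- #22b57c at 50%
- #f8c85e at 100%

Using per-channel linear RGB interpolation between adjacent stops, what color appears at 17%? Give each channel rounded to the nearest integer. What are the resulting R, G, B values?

(29, 186, 145)

17% lies between the 0% and 50% stops, so the local fraction is t = (17 − 0)/(50 − 0) = 17/50 ≈ 0.34.
#1abc9c → (26, 188, 156); #22b57c → (34, 181, 124).
R = 26 + 0.34 × (34 − 26) = 28.72 → 29
G = 188 + 0.34 × (181 − 188) = 185.62 → 186
B = 156 + 0.34 × (124 − 156) = 145.12 → 145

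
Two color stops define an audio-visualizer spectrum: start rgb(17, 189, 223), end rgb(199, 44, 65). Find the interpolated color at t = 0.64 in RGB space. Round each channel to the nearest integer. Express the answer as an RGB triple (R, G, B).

R = 17 + 0.64 × (199 − 17) = 17 + 0.64 × 182 = 133.48 → 133
G = 189 + 0.64 × (44 − 189) = 189 + 0.64 × -145 = 96.2 → 96
B = 223 + 0.64 × (65 − 223) = 223 + 0.64 × -158 = 121.88 → 122

(133, 96, 122)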